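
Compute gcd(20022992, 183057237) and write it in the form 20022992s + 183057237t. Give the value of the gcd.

11

Repeated division:
183057237 = 9·20022992 + 2850309
20022992 = 7·2850309 + 70829
2850309 = 40·70829 + 17149
70829 = 4·17149 + 2233
17149 = 7·2233 + 1518
2233 = 1·1518 + 715
1518 = 2·715 + 88
715 = 8·88 + 11
88 = 8·11 + 0
gcd(20022992, 183057237) = 11.
Working backward:
11 = 715 − 8·88
11 = −8·1518 + 17·715
11 = 17·2233 − 25·1518
11 = −25·17149 + 192·2233
11 = 192·70829 − 793·17149
11 = −793·2850309 + 31912·70829
11 = 31912·20022992 − 224177·2850309
11 = −224177·183057237 + 2049505·20022992
So 11 = (-224177)·183057237 + (2049505)·20022992.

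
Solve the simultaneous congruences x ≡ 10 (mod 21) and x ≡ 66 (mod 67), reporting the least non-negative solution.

535

Write x = 10 + 21·k. Then 21·k ≡ 66 − 10 ≡ 56 (mod 67).
Need 21⁻¹ mod 67. Extended Euclid on (67, 21):
67 = 3·21 + 4
21 = 5·4 + 1
4 = 4·1 + 0
Back-substitute:
1 = 21 − 5·4
1 = −5·67 + 16·21
21⁻¹ ≡ 16 (mod 67), so k ≡ 16·56 ≡ 25 (mod 67).
x = 10 + 21·25 = 535.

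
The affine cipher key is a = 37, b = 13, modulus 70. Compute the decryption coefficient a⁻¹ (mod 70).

53

gcd(70, 37) by repeated division:
70 = 1*37 + 33
37 = 1*33 + 4
33 = 8*4 + 1
4 = 4*1 + 0
The gcd is 1. Working backward:
1 = 33 − 8·4
1 = −8·37 + 9·33
1 = 9·70 − 17·37
Hence 37⁻¹ ≡ -17 ≡ 53 (mod 70).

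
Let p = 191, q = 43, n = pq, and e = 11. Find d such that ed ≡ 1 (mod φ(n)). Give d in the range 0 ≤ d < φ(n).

φ(n) = (p−1)(q−1) = 190·42 = 7980.
Need d with 11·d ≡ 1 (mod 7980). Apply the extended Euclidean algorithm:
7980 = 725×11 + 5
11 = 2×5 + 1
5 = 5×1 + 0
Back-substitute:
1 = 11 − 2·5
1 = −2·7980 + 1451·11
So 11·1451 ≡ 1 (mod 7980), hence d = 1451.

1451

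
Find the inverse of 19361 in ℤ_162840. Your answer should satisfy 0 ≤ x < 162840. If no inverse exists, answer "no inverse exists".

Extended Euclidean algorithm:
162840 = 8*19361 + 7952
19361 = 2*7952 + 3457
7952 = 2*3457 + 1038
3457 = 3*1038 + 343
1038 = 3*343 + 9
343 = 38*9 + 1
9 = 9*1 + 0
gcd = 1, so the inverse exists. Back-substitute:
1 = 343 − 38·9
1 = −38·1038 + 115·343
1 = 115·3457 − 383·1038
1 = −383·7952 + 881·3457
1 = 881·19361 − 2145·7952
1 = −2145·162840 + 18041·19361
So 19361·18041 ≡ 1 (mod 162840).

18041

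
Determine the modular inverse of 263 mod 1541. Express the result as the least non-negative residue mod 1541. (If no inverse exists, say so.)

Extended Euclidean algorithm:
1541 = 5×263 + 226
263 = 1×226 + 37
226 = 6×37 + 4
37 = 9×4 + 1
4 = 4×1 + 0
gcd = 1, so the inverse exists. Back-substitute:
1 = 37 − 9·4
1 = −9·226 + 55·37
1 = 55·263 − 64·226
1 = −64·1541 + 375·263
So 263·375 ≡ 1 (mod 1541).

375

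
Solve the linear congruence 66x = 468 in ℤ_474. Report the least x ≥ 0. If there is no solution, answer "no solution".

First find gcd(66, 474):
474 = 7×66 + 12
66 = 5×12 + 6
12 = 2×6 + 0
gcd = 6 and 6 | 468, so solutions exist. Divide through by 6: 11x ≡ 78 (mod 79).
Now find 11⁻¹ mod 79:
79 = 7×11 + 2
11 = 5×2 + 1
2 = 2×1 + 0
Back-substitute:
1 = 11 − 5·2
1 = −5·79 + 36·11
So 11⁻¹ ≡ 36 (mod 79).
Then x ≡ 36·78 ≡ 43 (mod 79); the smallest non-negative solution is x = 43.

43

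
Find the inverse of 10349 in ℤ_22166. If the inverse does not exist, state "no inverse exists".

Run Euclid on (22166, 10349):
22166 = 2*10349 + 1468
10349 = 7*1468 + 73
1468 = 20*73 + 8
73 = 9*8 + 1
8 = 8*1 + 0
The gcd is 1. Working backward:
1 = 73 − 9·8
1 = −9·1468 + 181·73
1 = 181·10349 − 1276·1468
1 = −1276·22166 + 2733·10349
So 10349·2733 ≡ 1 (mod 22166).

2733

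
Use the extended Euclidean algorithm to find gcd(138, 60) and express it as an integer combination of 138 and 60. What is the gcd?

6

Euclidean algorithm:
138 = 2×60 + 18
60 = 3×18 + 6
18 = 3×6 + 0
gcd(138, 60) = 6.
Express as a combination:
6 = 60 − 3·18
6 = −3·138 + 7·60
So 6 = (-3)·138 + (7)·60.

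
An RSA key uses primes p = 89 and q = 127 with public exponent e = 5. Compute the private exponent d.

φ(n) = (p−1)(q−1) = 88·126 = 11088.
Need d with 5·d ≡ 1 (mod 11088). Apply the extended Euclidean algorithm:
11088 = 2217×5 + 3
5 = 1×3 + 2
3 = 1×2 + 1
2 = 2×1 + 0
Back-substitute:
1 = 3 − 2
1 = −5 + 2·3
1 = 2·11088 − 4435·5
So 5·(-4435) ≡ 1 (mod 11088), hence d ≡ -4435 ≡ 6653 (mod 11088).

6653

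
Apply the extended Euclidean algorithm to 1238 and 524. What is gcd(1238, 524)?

Apply Euclid's algorithm to 1238 and 524:
1238 = 2*524 + 190
524 = 2*190 + 144
190 = 1*144 + 46
144 = 3*46 + 6
46 = 7*6 + 4
6 = 1*4 + 2
4 = 2*2 + 0
gcd(1238, 524) = 2.
Working backward:
2 = 6 − 4
2 = −46 + 8·6
2 = 8·144 − 25·46
2 = −25·190 + 33·144
2 = 33·524 − 91·190
2 = −91·1238 + 215·524
So 2 = (-91)·1238 + (215)·524.

2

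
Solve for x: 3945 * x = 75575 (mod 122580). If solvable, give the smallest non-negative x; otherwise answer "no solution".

no solution

gcd(3945, 122580):
122580 = 31·3945 + 285
3945 = 13·285 + 240
285 = 1·240 + 45
240 = 5·45 + 15
45 = 3·15 + 0
gcd = 15, but 15 ∤ 75575, so the congruence has no solution.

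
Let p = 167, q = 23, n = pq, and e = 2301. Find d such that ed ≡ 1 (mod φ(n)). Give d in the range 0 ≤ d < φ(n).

765

φ(n) = (p−1)(q−1) = 166·22 = 3652.
Need d with 2301·d ≡ 1 (mod 3652). Apply the extended Euclidean algorithm:
3652 = 1·2301 + 1351
2301 = 1·1351 + 950
1351 = 1·950 + 401
950 = 2·401 + 148
401 = 2·148 + 105
148 = 1·105 + 43
105 = 2·43 + 19
43 = 2·19 + 5
19 = 3·5 + 4
5 = 1·4 + 1
4 = 4·1 + 0
Back-substitute:
1 = 5 − 4
1 = −19 + 4·5
1 = 4·43 − 9·19
1 = −9·105 + 22·43
1 = 22·148 − 31·105
1 = −31·401 + 84·148
1 = 84·950 − 199·401
1 = −199·1351 + 283·950
1 = 283·2301 − 482·1351
1 = −482·3652 + 765·2301
So 2301·765 ≡ 1 (mod 3652), hence d = 765.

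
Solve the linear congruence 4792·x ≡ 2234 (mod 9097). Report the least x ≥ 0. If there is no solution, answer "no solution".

3110

First find gcd(4792, 9097):
9097 = 1·4792 + 4305
4792 = 1·4305 + 487
4305 = 8·487 + 409
487 = 1·409 + 78
409 = 5·78 + 19
78 = 4·19 + 2
19 = 9·2 + 1
2 = 2·1 + 0
gcd = 1, so a unique solution mod 9097 exists.
Back-substitute for the Bézout coefficients:
1 = 19 − 9·2
1 = −9·78 + 37·19
1 = 37·409 − 194·78
1 = −194·487 + 231·409
1 = 231·4305 − 2042·487
1 = −2042·4792 + 2273·4305
1 = 2273·9097 − 4315·4792
So 4792·(-4315) ≡ 1 (mod 9097), giving 4792⁻¹ ≡ 4782.
x ≡ 4792⁻¹·2234 ≡ 4782·2234 ≡ 3110 (mod 9097).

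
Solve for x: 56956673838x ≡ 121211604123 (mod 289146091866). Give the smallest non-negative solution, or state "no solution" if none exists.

gcd(56956673838, 289146091866):
289146091866 = 5×56956673838 + 4362722676
56956673838 = 13×4362722676 + 241279050
4362722676 = 18×241279050 + 19699776
241279050 = 12×19699776 + 4881738
19699776 = 4×4881738 + 172824
4881738 = 28×172824 + 42666
172824 = 4×42666 + 2160
42666 = 19×2160 + 1626
2160 = 1×1626 + 534
1626 = 3×534 + 24
534 = 22×24 + 6
24 = 4×6 + 0
gcd = 6, but 6 ∤ 121211604123, so the congruence has no solution.

no solution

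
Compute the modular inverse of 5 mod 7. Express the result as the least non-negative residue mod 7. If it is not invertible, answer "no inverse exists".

Run Euclid on (7, 5):
7 = 1*5 + 2
5 = 2*2 + 1
2 = 2*1 + 0
gcd = 1, so the inverse exists. Back-substitute:
1 = 5 − 2·2
1 = −2·7 + 3·5
So 5·3 ≡ 1 (mod 7).

3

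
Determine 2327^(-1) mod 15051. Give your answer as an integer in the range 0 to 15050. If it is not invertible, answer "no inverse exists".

6869

Extended Euclidean algorithm:
15051 = 6×2327 + 1089
2327 = 2×1089 + 149
1089 = 7×149 + 46
149 = 3×46 + 11
46 = 4×11 + 2
11 = 5×2 + 1
2 = 2×1 + 0
The gcd is 1. Working backward:
1 = 11 − 5·2
1 = −5·46 + 21·11
1 = 21·149 − 68·46
1 = −68·1089 + 497·149
1 = 497·2327 − 1062·1089
1 = −1062·15051 + 6869·2327
So 2327·6869 ≡ 1 (mod 15051).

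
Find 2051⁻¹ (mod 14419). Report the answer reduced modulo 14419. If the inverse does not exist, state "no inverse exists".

gcd(14419, 2051) by repeated division:
14419 = 7*2051 + 62
2051 = 33*62 + 5
62 = 12*5 + 2
5 = 2*2 + 1
2 = 2*1 + 0
gcd = 1, so the inverse exists. Back-substitute:
1 = 5 − 2·2
1 = −2·62 + 25·5
1 = 25·2051 − 827·62
1 = −827·14419 + 5814·2051
So 2051·5814 ≡ 1 (mod 14419).

5814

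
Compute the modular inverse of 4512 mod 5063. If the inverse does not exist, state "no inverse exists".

gcd(5063, 4512) by repeated division:
5063 = 1×4512 + 551
4512 = 8×551 + 104
551 = 5×104 + 31
104 = 3×31 + 11
31 = 2×11 + 9
11 = 1×9 + 2
9 = 4×2 + 1
2 = 2×1 + 0
The gcd is 1. Working backward:
1 = 9 − 4·2
1 = −4·11 + 5·9
1 = 5·31 − 14·11
1 = −14·104 + 47·31
1 = 47·551 − 249·104
1 = −249·4512 + 2039·551
1 = 2039·5063 − 2288·4512
Thus 4512·(-2288) ≡ 1 (mod 5063); reducing, -2288 mod 5063 = 2775.

2775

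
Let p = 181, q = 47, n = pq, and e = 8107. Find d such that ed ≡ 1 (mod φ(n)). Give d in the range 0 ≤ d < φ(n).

φ(n) = (p−1)(q−1) = 180·46 = 8280.
Need d with 8107·d ≡ 1 (mod 8280). Apply the extended Euclidean algorithm:
8280 = 1×8107 + 173
8107 = 46×173 + 149
173 = 1×149 + 24
149 = 6×24 + 5
24 = 4×5 + 4
5 = 1×4 + 1
4 = 4×1 + 0
Back-substitute:
1 = 5 − 4
1 = −24 + 5·5
1 = 5·149 − 31·24
1 = −31·173 + 36·149
1 = 36·8107 − 1687·173
1 = −1687·8280 + 1723·8107
So 8107·1723 ≡ 1 (mod 8280), hence d = 1723.

1723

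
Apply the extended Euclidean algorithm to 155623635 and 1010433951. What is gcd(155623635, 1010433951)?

9

Repeated division:
1010433951 = 6*155623635 + 76692141
155623635 = 2*76692141 + 2239353
76692141 = 34*2239353 + 554139
2239353 = 4*554139 + 22797
554139 = 24*22797 + 7011
22797 = 3*7011 + 1764
7011 = 3*1764 + 1719
1764 = 1*1719 + 45
1719 = 38*45 + 9
45 = 5*9 + 0
gcd(155623635, 1010433951) = 9.
Back-substituting:
9 = 1719 − 38·45
9 = −38·1764 + 39·1719
9 = 39·7011 − 155·1764
9 = −155·22797 + 504·7011
9 = 504·554139 − 12251·22797
9 = −12251·2239353 + 49508·554139
9 = 49508·76692141 − 1695523·2239353
9 = −1695523·155623635 + 3440554·76692141
9 = 3440554·1010433951 − 22338847·155623635
So 9 = (3440554)·1010433951 + (-22338847)·155623635.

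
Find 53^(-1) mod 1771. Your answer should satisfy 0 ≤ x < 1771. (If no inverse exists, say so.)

Extended Euclidean algorithm:
1771 = 33×53 + 22
53 = 2×22 + 9
22 = 2×9 + 4
9 = 2×4 + 1
4 = 4×1 + 0
Since gcd(53, 1771) = 1, back-substitute to write 1 as a combination:
1 = 9 − 2·4
1 = −2·22 + 5·9
1 = 5·53 − 12·22
1 = −12·1771 + 401·53
So 53·401 ≡ 1 (mod 1771).

401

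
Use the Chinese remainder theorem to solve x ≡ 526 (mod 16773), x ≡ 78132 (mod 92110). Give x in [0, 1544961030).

Write x = 526 + 16773·k. Then 16773·k ≡ 78132 − 526 ≡ 77606 (mod 92110).
Need 16773⁻¹ mod 92110. Extended Euclid on (92110, 16773):
92110 = 5*16773 + 8245
16773 = 2*8245 + 283
8245 = 29*283 + 38
283 = 7*38 + 17
38 = 2*17 + 4
17 = 4*4 + 1
4 = 4*1 + 0
Back-substitute:
1 = 17 − 4·4
1 = −4·38 + 9·17
1 = 9·283 − 67·38
1 = −67·8245 + 1952·283
1 = 1952·16773 − 3971·8245
1 = −3971·92110 + 21807·16773
16773⁻¹ ≡ 21807 (mod 92110), so k ≡ 21807·77606 ≡ 17012 (mod 92110).
x = 526 + 16773·17012 = 285342802.

285342802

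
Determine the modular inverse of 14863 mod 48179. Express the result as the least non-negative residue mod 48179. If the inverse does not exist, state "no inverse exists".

26532

gcd(48179, 14863) by repeated division:
48179 = 3·14863 + 3590
14863 = 4·3590 + 503
3590 = 7·503 + 69
503 = 7·69 + 20
69 = 3·20 + 9
20 = 2·9 + 2
9 = 4·2 + 1
2 = 2·1 + 0
Since gcd(14863, 48179) = 1, back-substitute to write 1 as a combination:
1 = 9 − 4·2
1 = −4·20 + 9·9
1 = 9·69 − 31·20
1 = −31·503 + 226·69
1 = 226·3590 − 1613·503
1 = −1613·14863 + 6678·3590
1 = 6678·48179 − 21647·14863
Hence 14863⁻¹ ≡ -21647 ≡ 26532 (mod 48179).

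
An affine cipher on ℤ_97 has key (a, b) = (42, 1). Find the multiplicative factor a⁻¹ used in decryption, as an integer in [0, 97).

Run Euclid on (97, 42):
97 = 2*42 + 13
42 = 3*13 + 3
13 = 4*3 + 1
3 = 3*1 + 0
The gcd is 1. Working backward:
1 = 13 − 4·3
1 = −4·42 + 13·13
1 = 13·97 − 30·42
Hence 42⁻¹ ≡ -30 ≡ 67 (mod 97).

67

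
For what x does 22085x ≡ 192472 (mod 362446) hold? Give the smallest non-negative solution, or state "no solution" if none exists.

5884

First find gcd(22085, 362446):
362446 = 16×22085 + 9086
22085 = 2×9086 + 3913
9086 = 2×3913 + 1260
3913 = 3×1260 + 133
1260 = 9×133 + 63
133 = 2×63 + 7
63 = 9×7 + 0
gcd = 7 and 7 | 192472, so solutions exist. Divide through by 7: 3155x ≡ 27496 (mod 51778).
Now find 3155⁻¹ mod 51778:
51778 = 16·3155 + 1298
3155 = 2·1298 + 559
1298 = 2·559 + 180
559 = 3·180 + 19
180 = 9·19 + 9
19 = 2·9 + 1
9 = 9·1 + 0
Back-substitute:
1 = 19 − 2·9
1 = −2·180 + 19·19
1 = 19·559 − 59·180
1 = −59·1298 + 137·559
1 = 137·3155 − 333·1298
1 = −333·51778 + 5465·3155
So 3155⁻¹ ≡ 5465 (mod 51778).
Then x ≡ 5465·27496 ≡ 5884 (mod 51778); the smallest non-negative solution is x = 5884.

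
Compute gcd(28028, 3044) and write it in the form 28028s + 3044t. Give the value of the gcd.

Apply Euclid's algorithm to 28028 and 3044:
28028 = 9·3044 + 632
3044 = 4·632 + 516
632 = 1·516 + 116
516 = 4·116 + 52
116 = 2·52 + 12
52 = 4·12 + 4
12 = 3·4 + 0
gcd(28028, 3044) = 4.
Working backward:
4 = 52 − 4·12
4 = −4·116 + 9·52
4 = 9·516 − 40·116
4 = −40·632 + 49·516
4 = 49·3044 − 236·632
4 = −236·28028 + 2173·3044
So 4 = (-236)·28028 + (2173)·3044.

4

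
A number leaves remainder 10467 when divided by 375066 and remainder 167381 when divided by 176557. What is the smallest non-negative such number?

26663452407

Write x = 10467 + 375066·k. Then 375066·k ≡ 167381 − 10467 ≡ 156914 (mod 176557).
Need 375066⁻¹ mod 176557. Extended Euclid on (176557, 21952):
176557 = 8·21952 + 941
21952 = 23·941 + 309
941 = 3·309 + 14
309 = 22·14 + 1
14 = 14·1 + 0
Back-substitute:
1 = 309 − 22·14
1 = −22·941 + 67·309
1 = 67·21952 − 1563·941
1 = −1563·176557 + 12571·21952
375066⁻¹ ≡ 12571 (mod 176557), so k ≡ 12571·156914 ≡ 71090 (mod 176557).
x = 10467 + 375066·71090 = 26663452407.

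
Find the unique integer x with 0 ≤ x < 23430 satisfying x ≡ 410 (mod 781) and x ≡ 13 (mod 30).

Write x = 410 + 781·k. Then 781·k ≡ 13 − 410 ≡ 23 (mod 30).
Need 781⁻¹ mod 30. Extended Euclid on (30, 1):
30 = 30×1 + 0
781⁻¹ ≡ 1 (mod 30), so k ≡ 1·23 ≡ 23 (mod 30).
x = 410 + 781·23 = 18373.

18373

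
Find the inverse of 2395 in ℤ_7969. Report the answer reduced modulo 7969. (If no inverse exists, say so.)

5560

gcd(7969, 2395) by repeated division:
7969 = 3·2395 + 784
2395 = 3·784 + 43
784 = 18·43 + 10
43 = 4·10 + 3
10 = 3·3 + 1
3 = 3·1 + 0
The gcd is 1. Working backward:
1 = 10 − 3·3
1 = −3·43 + 13·10
1 = 13·784 − 237·43
1 = −237·2395 + 724·784
1 = 724·7969 − 2409·2395
So 2395·(-2409) ≡ 1 (mod 7969), and -2409 ≡ 5560 (mod 7969).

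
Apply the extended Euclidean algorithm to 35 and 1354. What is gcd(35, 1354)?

Apply Euclid's algorithm to 1354 and 35:
1354 = 38×35 + 24
35 = 1×24 + 11
24 = 2×11 + 2
11 = 5×2 + 1
2 = 2×1 + 0
gcd(35, 1354) = 1.
Working backward:
1 = 11 − 5·2
1 = −5·24 + 11·11
1 = 11·35 − 16·24
1 = −16·1354 + 619·35
So 1 = (-16)·1354 + (619)·35.

1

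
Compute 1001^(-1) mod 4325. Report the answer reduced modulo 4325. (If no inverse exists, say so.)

3301

Extended Euclidean algorithm:
4325 = 4*1001 + 321
1001 = 3*321 + 38
321 = 8*38 + 17
38 = 2*17 + 4
17 = 4*4 + 1
4 = 4*1 + 0
The gcd is 1. Working backward:
1 = 17 − 4·4
1 = −4·38 + 9·17
1 = 9·321 − 76·38
1 = −76·1001 + 237·321
1 = 237·4325 − 1024·1001
So 1001·(-1024) ≡ 1 (mod 4325), and -1024 ≡ 3301 (mod 4325).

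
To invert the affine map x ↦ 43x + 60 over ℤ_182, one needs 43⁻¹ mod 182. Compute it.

Extended Euclidean algorithm:
182 = 4×43 + 10
43 = 4×10 + 3
10 = 3×3 + 1
3 = 3×1 + 0
gcd = 1, so the inverse exists. Back-substitute:
1 = 10 − 3·3
1 = −3·43 + 13·10
1 = 13·182 − 55·43
Thus 43·(-55) ≡ 1 (mod 182); reducing, -55 mod 182 = 127.

127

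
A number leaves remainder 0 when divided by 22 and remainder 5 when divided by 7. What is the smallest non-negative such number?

110

Write x = 0 + 22·k. Then 22·k ≡ 5 − 0 ≡ 5 (mod 7).
Need 22⁻¹ mod 7. Extended Euclid on (7, 1):
7 = 7*1 + 0
22⁻¹ ≡ 1 (mod 7), so k ≡ 1·5 ≡ 5 (mod 7).
x = 0 + 22·5 = 110.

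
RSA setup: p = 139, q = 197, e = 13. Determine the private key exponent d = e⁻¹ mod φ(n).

φ(n) = (p−1)(q−1) = 138·196 = 27048.
Need d with 13·d ≡ 1 (mod 27048). Apply the extended Euclidean algorithm:
27048 = 2080·13 + 8
13 = 1·8 + 5
8 = 1·5 + 3
5 = 1·3 + 2
3 = 1·2 + 1
2 = 2·1 + 0
Back-substitute:
1 = 3 − 2
1 = −5 + 2·3
1 = 2·8 − 3·5
1 = −3·13 + 5·8
1 = 5·27048 − 10403·13
So 13·(-10403) ≡ 1 (mod 27048), hence d ≡ -10403 ≡ 16645 (mod 27048).

16645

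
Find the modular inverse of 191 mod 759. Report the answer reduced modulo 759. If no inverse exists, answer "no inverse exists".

Apply the Euclidean algorithm to 759 and 191:
759 = 3×191 + 186
191 = 1×186 + 5
186 = 37×5 + 1
5 = 5×1 + 0
Since gcd(191, 759) = 1, back-substitute to write 1 as a combination:
1 = 186 − 37·5
1 = −37·191 + 38·186
1 = 38·759 − 151·191
Hence 191⁻¹ ≡ -151 ≡ 608 (mod 759).

608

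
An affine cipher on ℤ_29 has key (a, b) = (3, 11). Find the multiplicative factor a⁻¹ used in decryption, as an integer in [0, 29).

Extended Euclidean algorithm:
29 = 9·3 + 2
3 = 1·2 + 1
2 = 2·1 + 0
Since gcd(3, 29) = 1, back-substitute to write 1 as a combination:
1 = 3 − 2
1 = −29 + 10·3
So 3·10 ≡ 1 (mod 29).

10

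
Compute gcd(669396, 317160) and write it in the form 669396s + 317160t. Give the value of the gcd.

Repeated division:
669396 = 2·317160 + 35076
317160 = 9·35076 + 1476
35076 = 23·1476 + 1128
1476 = 1·1128 + 348
1128 = 3·348 + 84
348 = 4·84 + 12
84 = 7·12 + 0
gcd(669396, 317160) = 12.
Back-substituting:
12 = 348 − 4·84
12 = −4·1128 + 13·348
12 = 13·1476 − 17·1128
12 = −17·35076 + 404·1476
12 = 404·317160 − 3653·35076
12 = −3653·669396 + 7710·317160
So 12 = (-3653)·669396 + (7710)·317160.

12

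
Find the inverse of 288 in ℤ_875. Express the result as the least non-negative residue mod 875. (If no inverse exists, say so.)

477

Apply the Euclidean algorithm to 875 and 288:
875 = 3·288 + 11
288 = 26·11 + 2
11 = 5·2 + 1
2 = 2·1 + 0
Since gcd(288, 875) = 1, back-substitute to write 1 as a combination:
1 = 11 − 5·2
1 = −5·288 + 131·11
1 = 131·875 − 398·288
Thus 288·(-398) ≡ 1 (mod 875); reducing, -398 mod 875 = 477.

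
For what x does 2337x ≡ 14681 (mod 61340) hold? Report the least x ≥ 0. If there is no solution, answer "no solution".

First find gcd(2337, 61340):
61340 = 26·2337 + 578
2337 = 4·578 + 25
578 = 23·25 + 3
25 = 8·3 + 1
3 = 3·1 + 0
gcd = 1, so a unique solution mod 61340 exists.
Back-substitute for the Bézout coefficients:
1 = 25 − 8·3
1 = −8·578 + 185·25
1 = 185·2337 − 748·578
1 = −748·61340 + 19633·2337
So 2337·(19633) ≡ 1 (mod 61340), giving 2337⁻¹ ≡ 19633.
x ≡ 2337⁻¹·14681 ≡ 19633·14681 ≡ 56753 (mod 61340).

56753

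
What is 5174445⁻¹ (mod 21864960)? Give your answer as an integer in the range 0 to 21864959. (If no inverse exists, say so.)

no inverse exists

Euclidean algorithm on 21864960, 5174445:
21864960 = 4*5174445 + 1167180
5174445 = 4*1167180 + 505725
1167180 = 2*505725 + 155730
505725 = 3*155730 + 38535
155730 = 4*38535 + 1590
38535 = 24*1590 + 375
1590 = 4*375 + 90
375 = 4*90 + 15
90 = 6*15 + 0
Since gcd = 15 > 1, 5174445 is not a unit mod 21864960.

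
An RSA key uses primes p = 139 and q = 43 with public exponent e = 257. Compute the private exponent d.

φ(n) = (p−1)(q−1) = 138·42 = 5796.
Need d with 257·d ≡ 1 (mod 5796). Apply the extended Euclidean algorithm:
5796 = 22×257 + 142
257 = 1×142 + 115
142 = 1×115 + 27
115 = 4×27 + 7
27 = 3×7 + 6
7 = 1×6 + 1
6 = 6×1 + 0
Back-substitute:
1 = 7 − 6
1 = −27 + 4·7
1 = 4·115 − 17·27
1 = −17·142 + 21·115
1 = 21·257 − 38·142
1 = −38·5796 + 857·257
So 257·857 ≡ 1 (mod 5796), hence d = 857.

857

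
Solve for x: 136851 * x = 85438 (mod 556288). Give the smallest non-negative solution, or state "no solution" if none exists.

351242

First find gcd(136851, 556288):
556288 = 4×136851 + 8884
136851 = 15×8884 + 3591
8884 = 2×3591 + 1702
3591 = 2×1702 + 187
1702 = 9×187 + 19
187 = 9×19 + 16
19 = 1×16 + 3
16 = 5×3 + 1
3 = 3×1 + 0
gcd = 1, so a unique solution mod 556288 exists.
Back-substitute for the Bézout coefficients:
1 = 16 − 5·3
1 = −5·19 + 6·16
1 = 6·187 − 59·19
1 = −59·1702 + 537·187
1 = 537·3591 − 1133·1702
1 = −1133·8884 + 2803·3591
1 = 2803·136851 − 43178·8884
1 = −43178·556288 + 175515·136851
So 136851·(175515) ≡ 1 (mod 556288), giving 136851⁻¹ ≡ 175515.
x ≡ 136851⁻¹·85438 ≡ 175515·85438 ≡ 351242 (mod 556288).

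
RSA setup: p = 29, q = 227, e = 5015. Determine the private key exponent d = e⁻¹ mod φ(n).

1335

φ(n) = (p−1)(q−1) = 28·226 = 6328.
Need d with 5015·d ≡ 1 (mod 6328). Apply the extended Euclidean algorithm:
6328 = 1*5015 + 1313
5015 = 3*1313 + 1076
1313 = 1*1076 + 237
1076 = 4*237 + 128
237 = 1*128 + 109
128 = 1*109 + 19
109 = 5*19 + 14
19 = 1*14 + 5
14 = 2*5 + 4
5 = 1*4 + 1
4 = 4*1 + 0
Back-substitute:
1 = 5 − 4
1 = −14 + 3·5
1 = 3·19 − 4·14
1 = −4·109 + 23·19
1 = 23·128 − 27·109
1 = −27·237 + 50·128
1 = 50·1076 − 227·237
1 = −227·1313 + 277·1076
1 = 277·5015 − 1058·1313
1 = −1058·6328 + 1335·5015
So 5015·1335 ≡ 1 (mod 6328), hence d = 1335.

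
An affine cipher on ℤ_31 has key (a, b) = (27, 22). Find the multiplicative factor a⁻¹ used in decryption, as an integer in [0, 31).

Run Euclid on (31, 27):
31 = 1×27 + 4
27 = 6×4 + 3
4 = 1×3 + 1
3 = 3×1 + 0
The gcd is 1. Working backward:
1 = 4 − 3
1 = −27 + 7·4
1 = 7·31 − 8·27
Thus 27·(-8) ≡ 1 (mod 31); reducing, -8 mod 31 = 23.

23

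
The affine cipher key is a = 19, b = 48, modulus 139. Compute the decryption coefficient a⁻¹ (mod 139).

22

Run Euclid on (139, 19):
139 = 7*19 + 6
19 = 3*6 + 1
6 = 6*1 + 0
Since gcd(19, 139) = 1, back-substitute to write 1 as a combination:
1 = 19 − 3·6
1 = −3·139 + 22·19
So 19·22 ≡ 1 (mod 139).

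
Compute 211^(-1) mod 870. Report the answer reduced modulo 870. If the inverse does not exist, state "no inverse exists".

Apply the Euclidean algorithm to 870 and 211:
870 = 4×211 + 26
211 = 8×26 + 3
26 = 8×3 + 2
3 = 1×2 + 1
2 = 2×1 + 0
The gcd is 1. Working backward:
1 = 3 − 2
1 = −26 + 9·3
1 = 9·211 − 73·26
1 = −73·870 + 301·211
So 211·301 ≡ 1 (mod 870).

301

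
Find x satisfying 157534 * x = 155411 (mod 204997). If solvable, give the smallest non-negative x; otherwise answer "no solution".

no solution

gcd(157534, 204997):
204997 = 1×157534 + 47463
157534 = 3×47463 + 15145
47463 = 3×15145 + 2028
15145 = 7×2028 + 949
2028 = 2×949 + 130
949 = 7×130 + 39
130 = 3×39 + 13
39 = 3×13 + 0
gcd = 13, but 13 ∤ 155411, so the congruence has no solution.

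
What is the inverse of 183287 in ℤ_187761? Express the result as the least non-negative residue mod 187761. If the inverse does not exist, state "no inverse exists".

108569

Run Euclid on (187761, 183287):
187761 = 1*183287 + 4474
183287 = 40*4474 + 4327
4474 = 1*4327 + 147
4327 = 29*147 + 64
147 = 2*64 + 19
64 = 3*19 + 7
19 = 2*7 + 5
7 = 1*5 + 2
5 = 2*2 + 1
2 = 2*1 + 0
Since gcd(183287, 187761) = 1, back-substitute to write 1 as a combination:
1 = 5 − 2·2
1 = −2·7 + 3·5
1 = 3·19 − 8·7
1 = −8·64 + 27·19
1 = 27·147 − 62·64
1 = −62·4327 + 1825·147
1 = 1825·4474 − 1887·4327
1 = −1887·183287 + 77305·4474
1 = 77305·187761 − 79192·183287
So 183287·(-79192) ≡ 1 (mod 187761), and -79192 ≡ 108569 (mod 187761).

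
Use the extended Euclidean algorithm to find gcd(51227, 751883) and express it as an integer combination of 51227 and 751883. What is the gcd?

Repeated division:
751883 = 14×51227 + 34705
51227 = 1×34705 + 16522
34705 = 2×16522 + 1661
16522 = 9×1661 + 1573
1661 = 1×1573 + 88
1573 = 17×88 + 77
88 = 1×77 + 11
77 = 7×11 + 0
gcd(51227, 751883) = 11.
Back-substituting:
11 = 88 − 77
11 = −1573 + 18·88
11 = 18·1661 − 19·1573
11 = −19·16522 + 189·1661
11 = 189·34705 − 397·16522
11 = −397·51227 + 586·34705
11 = 586·751883 − 8601·51227
So 11 = (586)·751883 + (-8601)·51227.

11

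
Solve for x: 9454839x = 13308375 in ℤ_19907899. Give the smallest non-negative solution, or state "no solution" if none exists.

First find gcd(9454839, 19907899):
19907899 = 2*9454839 + 998221
9454839 = 9*998221 + 470850
998221 = 2*470850 + 56521
470850 = 8*56521 + 18682
56521 = 3*18682 + 475
18682 = 39*475 + 157
475 = 3*157 + 4
157 = 39*4 + 1
4 = 4*1 + 0
gcd = 1, so a unique solution mod 19907899 exists.
Back-substitute for the Bézout coefficients:
1 = 157 − 39·4
1 = −39·475 + 118·157
1 = 118·18682 − 4641·475
1 = −4641·56521 + 14041·18682
1 = 14041·470850 − 116969·56521
1 = −116969·998221 + 247979·470850
1 = 247979·9454839 − 2348780·998221
1 = −2348780·19907899 + 4945539·9454839
So 9454839·(4945539) ≡ 1 (mod 19907899), giving 9454839⁻¹ ≡ 4945539.
x ≡ 9454839⁻¹·13308375 ≡ 4945539·13308375 ≡ 771104 (mod 19907899).

771104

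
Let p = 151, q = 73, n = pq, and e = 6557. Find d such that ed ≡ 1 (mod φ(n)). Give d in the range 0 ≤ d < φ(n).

2693

φ(n) = (p−1)(q−1) = 150·72 = 10800.
Need d with 6557·d ≡ 1 (mod 10800). Apply the extended Euclidean algorithm:
10800 = 1*6557 + 4243
6557 = 1*4243 + 2314
4243 = 1*2314 + 1929
2314 = 1*1929 + 385
1929 = 5*385 + 4
385 = 96*4 + 1
4 = 4*1 + 0
Back-substitute:
1 = 385 − 96·4
1 = −96·1929 + 481·385
1 = 481·2314 − 577·1929
1 = −577·4243 + 1058·2314
1 = 1058·6557 − 1635·4243
1 = −1635·10800 + 2693·6557
So 6557·2693 ≡ 1 (mod 10800), hence d = 2693.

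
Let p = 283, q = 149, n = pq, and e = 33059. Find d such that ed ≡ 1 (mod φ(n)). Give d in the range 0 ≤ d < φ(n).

16907

φ(n) = (p−1)(q−1) = 282·148 = 41736.
Need d with 33059·d ≡ 1 (mod 41736). Apply the extended Euclidean algorithm:
41736 = 1*33059 + 8677
33059 = 3*8677 + 7028
8677 = 1*7028 + 1649
7028 = 4*1649 + 432
1649 = 3*432 + 353
432 = 1*353 + 79
353 = 4*79 + 37
79 = 2*37 + 5
37 = 7*5 + 2
5 = 2*2 + 1
2 = 2*1 + 0
Back-substitute:
1 = 5 − 2·2
1 = −2·37 + 15·5
1 = 15·79 − 32·37
1 = −32·353 + 143·79
1 = 143·432 − 175·353
1 = −175·1649 + 668·432
1 = 668·7028 − 2847·1649
1 = −2847·8677 + 3515·7028
1 = 3515·33059 − 13392·8677
1 = −13392·41736 + 16907·33059
So 33059·16907 ≡ 1 (mod 41736), hence d = 16907.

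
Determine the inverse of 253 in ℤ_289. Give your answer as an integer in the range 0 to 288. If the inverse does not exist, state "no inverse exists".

8

gcd(289, 253) by repeated division:
289 = 1·253 + 36
253 = 7·36 + 1
36 = 36·1 + 0
The gcd is 1. Working backward:
1 = 253 − 7·36
1 = −7·289 + 8·253
So 253·8 ≡ 1 (mod 289).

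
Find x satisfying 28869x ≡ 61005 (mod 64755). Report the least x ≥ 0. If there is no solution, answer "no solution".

First find gcd(28869, 64755):
64755 = 2*28869 + 7017
28869 = 4*7017 + 801
7017 = 8*801 + 609
801 = 1*609 + 192
609 = 3*192 + 33
192 = 5*33 + 27
33 = 1*27 + 6
27 = 4*6 + 3
6 = 2*3 + 0
gcd = 3 and 3 | 61005, so solutions exist. Divide through by 3: 9623x ≡ 20335 (mod 21585).
Now find 9623⁻¹ mod 21585:
21585 = 2·9623 + 2339
9623 = 4·2339 + 267
2339 = 8·267 + 203
267 = 1·203 + 64
203 = 3·64 + 11
64 = 5·11 + 9
11 = 1·9 + 2
9 = 4·2 + 1
2 = 2·1 + 0
Back-substitute:
1 = 9 − 4·2
1 = −4·11 + 5·9
1 = 5·64 − 29·11
1 = −29·203 + 92·64
1 = 92·267 − 121·203
1 = −121·2339 + 1060·267
1 = 1060·9623 − 4361·2339
1 = −4361·21585 + 9782·9623
So 9623⁻¹ ≡ 9782 (mod 21585).
Then x ≡ 9782·20335 ≡ 11195 (mod 21585); the smallest non-negative solution is x = 11195.

11195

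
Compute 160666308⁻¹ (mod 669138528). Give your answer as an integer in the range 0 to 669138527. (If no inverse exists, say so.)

no inverse exists

Euclidean algorithm on 669138528, 160666308:
669138528 = 4·160666308 + 26473296
160666308 = 6·26473296 + 1826532
26473296 = 14·1826532 + 901848
1826532 = 2·901848 + 22836
901848 = 39·22836 + 11244
22836 = 2·11244 + 348
11244 = 32·348 + 108
348 = 3·108 + 24
108 = 4·24 + 12
24 = 2·12 + 0
gcd(160666308, 669138528) = 12 ≠ 1, so 160666308 has no multiplicative inverse modulo 669138528.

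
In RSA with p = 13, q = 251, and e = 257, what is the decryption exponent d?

φ(n) = (p−1)(q−1) = 12·250 = 3000.
Need d with 257·d ≡ 1 (mod 3000). Apply the extended Euclidean algorithm:
3000 = 11×257 + 173
257 = 1×173 + 84
173 = 2×84 + 5
84 = 16×5 + 4
5 = 1×4 + 1
4 = 4×1 + 0
Back-substitute:
1 = 5 − 4
1 = −84 + 17·5
1 = 17·173 − 35·84
1 = −35·257 + 52·173
1 = 52·3000 − 607·257
So 257·(-607) ≡ 1 (mod 3000), hence d ≡ -607 ≡ 2393 (mod 3000).

2393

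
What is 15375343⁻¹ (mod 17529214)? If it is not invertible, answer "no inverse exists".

Apply the Euclidean algorithm to 17529214 and 15375343:
17529214 = 1*15375343 + 2153871
15375343 = 7*2153871 + 298246
2153871 = 7*298246 + 66149
298246 = 4*66149 + 33650
66149 = 1*33650 + 32499
33650 = 1*32499 + 1151
32499 = 28*1151 + 271
1151 = 4*271 + 67
271 = 4*67 + 3
67 = 22*3 + 1
3 = 3*1 + 0
The gcd is 1. Working backward:
1 = 67 − 22·3
1 = −22·271 + 89·67
1 = 89·1151 − 378·271
1 = −378·32499 + 10673·1151
1 = 10673·33650 − 11051·32499
1 = −11051·66149 + 21724·33650
1 = 21724·298246 − 97947·66149
1 = −97947·2153871 + 707353·298246
1 = 707353·15375343 − 5049418·2153871
1 = −5049418·17529214 + 5756771·15375343
So 15375343·5756771 ≡ 1 (mod 17529214).

5756771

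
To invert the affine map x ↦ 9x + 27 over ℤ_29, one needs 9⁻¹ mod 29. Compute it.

13

gcd(29, 9) by repeated division:
29 = 3×9 + 2
9 = 4×2 + 1
2 = 2×1 + 0
gcd = 1, so the inverse exists. Back-substitute:
1 = 9 − 4·2
1 = −4·29 + 13·9
So 9·13 ≡ 1 (mod 29).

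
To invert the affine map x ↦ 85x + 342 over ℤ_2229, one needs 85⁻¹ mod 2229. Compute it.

1993

Run Euclid on (2229, 85):
2229 = 26·85 + 19
85 = 4·19 + 9
19 = 2·9 + 1
9 = 9·1 + 0
gcd = 1, so the inverse exists. Back-substitute:
1 = 19 − 2·9
1 = −2·85 + 9·19
1 = 9·2229 − 236·85
So 85·(-236) ≡ 1 (mod 2229), and -236 ≡ 1993 (mod 2229).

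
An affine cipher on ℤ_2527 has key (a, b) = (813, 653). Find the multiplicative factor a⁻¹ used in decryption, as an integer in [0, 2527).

603

Run Euclid on (2527, 813):
2527 = 3·813 + 88
813 = 9·88 + 21
88 = 4·21 + 4
21 = 5·4 + 1
4 = 4·1 + 0
The gcd is 1. Working backward:
1 = 21 − 5·4
1 = −5·88 + 21·21
1 = 21·813 − 194·88
1 = −194·2527 + 603·813
So 813·603 ≡ 1 (mod 2527).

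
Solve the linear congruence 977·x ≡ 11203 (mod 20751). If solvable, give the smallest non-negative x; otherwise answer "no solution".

First find gcd(977, 20751):
20751 = 21·977 + 234
977 = 4·234 + 41
234 = 5·41 + 29
41 = 1·29 + 12
29 = 2·12 + 5
12 = 2·5 + 2
5 = 2·2 + 1
2 = 2·1 + 0
gcd = 1, so a unique solution mod 20751 exists.
Back-substitute for the Bézout coefficients:
1 = 5 − 2·2
1 = −2·12 + 5·5
1 = 5·29 − 12·12
1 = −12·41 + 17·29
1 = 17·234 − 97·41
1 = −97·977 + 405·234
1 = 405·20751 − 8602·977
So 977·(-8602) ≡ 1 (mod 20751), giving 977⁻¹ ≡ 12149.
x ≡ 977⁻¹·11203 ≡ 12149·11203 ≡ 20189 (mod 20751).

20189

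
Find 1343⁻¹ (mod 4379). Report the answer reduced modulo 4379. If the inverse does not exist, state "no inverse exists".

Extended Euclidean algorithm:
4379 = 3·1343 + 350
1343 = 3·350 + 293
350 = 1·293 + 57
293 = 5·57 + 8
57 = 7·8 + 1
8 = 8·1 + 0
gcd = 1, so the inverse exists. Back-substitute:
1 = 57 − 7·8
1 = −7·293 + 36·57
1 = 36·350 − 43·293
1 = −43·1343 + 165·350
1 = 165·4379 − 538·1343
So 1343·(-538) ≡ 1 (mod 4379), and -538 ≡ 3841 (mod 4379).

3841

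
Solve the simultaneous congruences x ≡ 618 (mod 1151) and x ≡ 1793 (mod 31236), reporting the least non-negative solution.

2032133

Write x = 618 + 1151·k. Then 1151·k ≡ 1793 − 618 ≡ 1175 (mod 31236).
Need 1151⁻¹ mod 31236. Extended Euclid on (31236, 1151):
31236 = 27×1151 + 159
1151 = 7×159 + 38
159 = 4×38 + 7
38 = 5×7 + 3
7 = 2×3 + 1
3 = 3×1 + 0
Back-substitute:
1 = 7 − 2·3
1 = −2·38 + 11·7
1 = 11·159 − 46·38
1 = −46·1151 + 333·159
1 = 333·31236 − 9037·1151
1151⁻¹ ≡ 22199 (mod 31236), so k ≡ 22199·1175 ≡ 1765 (mod 31236).
x = 618 + 1151·1765 = 2032133.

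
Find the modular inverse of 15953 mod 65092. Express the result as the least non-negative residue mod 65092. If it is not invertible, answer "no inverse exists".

Run Euclid on (65092, 15953):
65092 = 4·15953 + 1280
15953 = 12·1280 + 593
1280 = 2·593 + 94
593 = 6·94 + 29
94 = 3·29 + 7
29 = 4·7 + 1
7 = 7·1 + 0
Since gcd(15953, 65092) = 1, back-substitute to write 1 as a combination:
1 = 29 − 4·7
1 = −4·94 + 13·29
1 = 13·593 − 82·94
1 = −82·1280 + 177·593
1 = 177·15953 − 2206·1280
1 = −2206·65092 + 9001·15953
So 15953·9001 ≡ 1 (mod 65092).

9001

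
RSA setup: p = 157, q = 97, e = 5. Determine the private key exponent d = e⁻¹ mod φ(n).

φ(n) = (p−1)(q−1) = 156·96 = 14976.
Need d with 5·d ≡ 1 (mod 14976). Apply the extended Euclidean algorithm:
14976 = 2995*5 + 1
5 = 5*1 + 0
Back-substitute:
1 = 14976 − 2995·5
So 5·(-2995) ≡ 1 (mod 14976), hence d ≡ -2995 ≡ 11981 (mod 14976).

11981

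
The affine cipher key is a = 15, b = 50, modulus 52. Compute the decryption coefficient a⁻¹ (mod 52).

Run Euclid on (52, 15):
52 = 3*15 + 7
15 = 2*7 + 1
7 = 7*1 + 0
gcd = 1, so the inverse exists. Back-substitute:
1 = 15 − 2·7
1 = −2·52 + 7·15
So 15·7 ≡ 1 (mod 52).

7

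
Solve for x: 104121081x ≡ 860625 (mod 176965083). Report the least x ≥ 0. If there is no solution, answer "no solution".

First find gcd(104121081, 176965083):
176965083 = 1·104121081 + 72844002
104121081 = 1·72844002 + 31277079
72844002 = 2·31277079 + 10289844
31277079 = 3·10289844 + 407547
10289844 = 25·407547 + 101169
407547 = 4·101169 + 2871
101169 = 35·2871 + 684
2871 = 4·684 + 135
684 = 5·135 + 9
135 = 15·9 + 0
gcd = 9 and 9 | 860625, so solutions exist. Divide through by 9: 11569009x ≡ 95625 (mod 19662787).
Now find 11569009⁻¹ mod 19662787:
19662787 = 1×11569009 + 8093778
11569009 = 1×8093778 + 3475231
8093778 = 2×3475231 + 1143316
3475231 = 3×1143316 + 45283
1143316 = 25×45283 + 11241
45283 = 4×11241 + 319
11241 = 35×319 + 76
319 = 4×76 + 15
76 = 5×15 + 1
15 = 15×1 + 0
Back-substitute:
1 = 76 − 5·15
1 = −5·319 + 21·76
1 = 21·11241 − 740·319
1 = −740·45283 + 2981·11241
1 = 2981·1143316 − 75265·45283
1 = −75265·3475231 + 228776·1143316
1 = 228776·8093778 − 532817·3475231
1 = −532817·11569009 + 761593·8093778
1 = 761593·19662787 − 1294410·11569009
So 11569009·(-1294410) ≡ 1 (mod 19662787), i.e. 11569009⁻¹ ≡ 18368377.
Then x ≡ 18368377·95625 ≡ 18950702 (mod 19662787); the smallest non-negative solution is x = 18950702.

18950702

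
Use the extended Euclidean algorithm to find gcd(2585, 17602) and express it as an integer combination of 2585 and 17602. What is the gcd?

1

Apply Euclid's algorithm to 17602 and 2585:
17602 = 6*2585 + 2092
2585 = 1*2092 + 493
2092 = 4*493 + 120
493 = 4*120 + 13
120 = 9*13 + 3
13 = 4*3 + 1
3 = 3*1 + 0
gcd(2585, 17602) = 1.
Back-substituting:
1 = 13 − 4·3
1 = −4·120 + 37·13
1 = 37·493 − 152·120
1 = −152·2092 + 645·493
1 = 645·2585 − 797·2092
1 = −797·17602 + 5427·2585
So 1 = (-797)·17602 + (5427)·2585.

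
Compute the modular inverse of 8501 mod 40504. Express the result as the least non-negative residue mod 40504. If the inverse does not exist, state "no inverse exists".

12469

Extended Euclidean algorithm:
40504 = 4×8501 + 6500
8501 = 1×6500 + 2001
6500 = 3×2001 + 497
2001 = 4×497 + 13
497 = 38×13 + 3
13 = 4×3 + 1
3 = 3×1 + 0
The gcd is 1. Working backward:
1 = 13 − 4·3
1 = −4·497 + 153·13
1 = 153·2001 − 616·497
1 = −616·6500 + 2001·2001
1 = 2001·8501 − 2617·6500
1 = −2617·40504 + 12469·8501
So 8501·12469 ≡ 1 (mod 40504).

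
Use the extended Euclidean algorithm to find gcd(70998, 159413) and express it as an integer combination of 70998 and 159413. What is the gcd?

1

Repeated division:
159413 = 2*70998 + 17417
70998 = 4*17417 + 1330
17417 = 13*1330 + 127
1330 = 10*127 + 60
127 = 2*60 + 7
60 = 8*7 + 4
7 = 1*4 + 3
4 = 1*3 + 1
3 = 3*1 + 0
gcd(70998, 159413) = 1.
Back-substituting:
1 = 4 − 3
1 = −7 + 2·4
1 = 2·60 − 17·7
1 = −17·127 + 36·60
1 = 36·1330 − 377·127
1 = −377·17417 + 4937·1330
1 = 4937·70998 − 20125·17417
1 = −20125·159413 + 45187·70998
So 1 = (-20125)·159413 + (45187)·70998.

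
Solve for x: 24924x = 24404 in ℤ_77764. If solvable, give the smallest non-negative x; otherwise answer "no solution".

15336

First find gcd(24924, 77764):
77764 = 3×24924 + 2992
24924 = 8×2992 + 988
2992 = 3×988 + 28
988 = 35×28 + 8
28 = 3×8 + 4
8 = 2×4 + 0
gcd = 4 and 4 | 24404, so solutions exist. Divide through by 4: 6231x ≡ 6101 (mod 19441).
Now find 6231⁻¹ mod 19441:
19441 = 3×6231 + 748
6231 = 8×748 + 247
748 = 3×247 + 7
247 = 35×7 + 2
7 = 3×2 + 1
2 = 2×1 + 0
Back-substitute:
1 = 7 − 3·2
1 = −3·247 + 106·7
1 = 106·748 − 321·247
1 = −321·6231 + 2674·748
1 = 2674·19441 − 8343·6231
So 6231·(-8343) ≡ 1 (mod 19441), i.e. 6231⁻¹ ≡ 11098.
Then x ≡ 11098·6101 ≡ 15336 (mod 19441); the smallest non-negative solution is x = 15336.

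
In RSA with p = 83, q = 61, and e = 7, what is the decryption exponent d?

703

φ(n) = (p−1)(q−1) = 82·60 = 4920.
Need d with 7·d ≡ 1 (mod 4920). Apply the extended Euclidean algorithm:
4920 = 702*7 + 6
7 = 1*6 + 1
6 = 6*1 + 0
Back-substitute:
1 = 7 − 6
1 = −4920 + 703·7
So 7·703 ≡ 1 (mod 4920), hence d = 703.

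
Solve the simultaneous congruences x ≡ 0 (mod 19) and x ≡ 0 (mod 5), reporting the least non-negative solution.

0

Write x = 0 + 19·k. Then 19·k ≡ 0 − 0 ≡ 0 (mod 5).
Need 19⁻¹ mod 5. Extended Euclid on (5, 4):
5 = 1*4 + 1
4 = 4*1 + 0
Back-substitute:
1 = 5 − 4
19⁻¹ ≡ 4 (mod 5), so k ≡ 4·0 ≡ 0 (mod 5).
x = 0 + 19·0 = 0.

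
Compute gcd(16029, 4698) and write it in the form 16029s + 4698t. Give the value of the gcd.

Euclidean algorithm:
16029 = 3·4698 + 1935
4698 = 2·1935 + 828
1935 = 2·828 + 279
828 = 2·279 + 270
279 = 1·270 + 9
270 = 30·9 + 0
gcd(16029, 4698) = 9.
Express as a combination:
9 = 279 − 270
9 = −828 + 3·279
9 = 3·1935 − 7·828
9 = −7·4698 + 17·1935
9 = 17·16029 − 58·4698
So 9 = (17)·16029 + (-58)·4698.

9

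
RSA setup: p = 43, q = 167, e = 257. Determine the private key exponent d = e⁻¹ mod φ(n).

2957

φ(n) = (p−1)(q−1) = 42·166 = 6972.
Need d with 257·d ≡ 1 (mod 6972). Apply the extended Euclidean algorithm:
6972 = 27*257 + 33
257 = 7*33 + 26
33 = 1*26 + 7
26 = 3*7 + 5
7 = 1*5 + 2
5 = 2*2 + 1
2 = 2*1 + 0
Back-substitute:
1 = 5 − 2·2
1 = −2·7 + 3·5
1 = 3·26 − 11·7
1 = −11·33 + 14·26
1 = 14·257 − 109·33
1 = −109·6972 + 2957·257
So 257·2957 ≡ 1 (mod 6972), hence d = 2957.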